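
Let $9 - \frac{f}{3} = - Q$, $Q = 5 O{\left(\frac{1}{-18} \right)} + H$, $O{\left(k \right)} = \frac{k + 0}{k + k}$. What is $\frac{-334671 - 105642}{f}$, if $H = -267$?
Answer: $\frac{293542}{511} \approx 574.45$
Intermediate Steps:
$O{\left(k \right)} = \frac{1}{2}$ ($O{\left(k \right)} = \frac{k}{2 k} = k \frac{1}{2 k} = \frac{1}{2}$)
$Q = - \frac{529}{2}$ ($Q = 5 \cdot \frac{1}{2} - 267 = \frac{5}{2} - 267 = - \frac{529}{2} \approx -264.5$)
$f = - \frac{1533}{2}$ ($f = 27 - 3 \left(\left(-1\right) \left(- \frac{529}{2}\right)\right) = 27 - \frac{1587}{2} = - \frac{1533}{2} \approx -766.5$)
$\frac{-334671 - 105642}{f} = \frac{-334671 - 105642}{- \frac{1533}{2}} = \left(-440313\right) \left(- \frac{2}{1533}\right) = \frac{293542}{511}$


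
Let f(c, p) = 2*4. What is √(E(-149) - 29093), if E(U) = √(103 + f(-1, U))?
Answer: √(-29093 + √111) ≈ 170.54*I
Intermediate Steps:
f(c, p) = 8
E(U) = √111 (E(U) = √(103 + 8) = √111)
√(E(-149) - 29093) = √(√111 - 29093) = √(-29093 + √111)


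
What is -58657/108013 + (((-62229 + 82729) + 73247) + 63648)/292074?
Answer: -43826161/10515929654 ≈ -0.0041676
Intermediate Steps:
-58657/108013 + (((-62229 + 82729) + 73247) + 63648)/292074 = -58657*1/108013 + ((20500 + 73247) + 63648)*(1/292074) = -58657/108013 + (93747 + 63648)*(1/292074) = -58657/108013 + 157395*(1/292074) = -58657/108013 + 52465/97358 = -43826161/10515929654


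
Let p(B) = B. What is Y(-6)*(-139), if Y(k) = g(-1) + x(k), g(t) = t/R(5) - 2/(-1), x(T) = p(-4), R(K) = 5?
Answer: 1529/5 ≈ 305.80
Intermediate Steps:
x(T) = -4
g(t) = 2 + t/5 (g(t) = t/5 - 2/(-1) = t*(⅕) - 2*(-1) = t/5 + 2 = 2 + t/5)
Y(k) = -11/5 (Y(k) = (2 + (⅕)*(-1)) - 4 = (2 - ⅕) - 4 = 9/5 - 4 = -11/5)
Y(-6)*(-139) = -11/5*(-139) = 1529/5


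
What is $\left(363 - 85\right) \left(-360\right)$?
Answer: $-100080$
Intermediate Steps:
$\left(363 - 85\right) \left(-360\right) = 278 \left(-360\right) = -100080$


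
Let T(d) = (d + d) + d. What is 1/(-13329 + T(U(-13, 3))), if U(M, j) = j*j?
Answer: -1/13302 ≈ -7.5177e-5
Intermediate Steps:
U(M, j) = j²
T(d) = 3*d (T(d) = 2*d + d = 3*d)
1/(-13329 + T(U(-13, 3))) = 1/(-13329 + 3*3²) = 1/(-13329 + 3*9) = 1/(-13329 + 27) = 1/(-13302) = -1/13302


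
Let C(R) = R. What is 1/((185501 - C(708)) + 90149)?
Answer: 1/274942 ≈ 3.6371e-6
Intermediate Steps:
1/((185501 - C(708)) + 90149) = 1/((185501 - 1*708) + 90149) = 1/((185501 - 708) + 90149) = 1/(184793 + 90149) = 1/274942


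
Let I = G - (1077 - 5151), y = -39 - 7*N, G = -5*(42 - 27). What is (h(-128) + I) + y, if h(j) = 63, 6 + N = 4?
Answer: 4037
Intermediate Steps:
N = -2 (N = -6 + 4 = -2)
G = -75 (G = -5*15 = -75)
y = -25 (y = -39 - 7*(-2) = -39 + 14 = -25)
I = 3999 (I = -75 - (1077 - 5151) = -75 - 1*(-4074) = -75 + 4074 = 3999)
(h(-128) + I) + y = (63 + 3999) - 25 = 4062 - 25 = 4037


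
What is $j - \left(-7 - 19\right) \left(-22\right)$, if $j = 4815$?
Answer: $4243$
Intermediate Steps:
$j - \left(-7 - 19\right) \left(-22\right) = 4815 - \left(-7 - 19\right) \left(-22\right) = 4815 - \left(-26\right) \left(-22\right) = 4815 - 572 = 4243$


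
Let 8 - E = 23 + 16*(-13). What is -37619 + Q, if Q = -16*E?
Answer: -40707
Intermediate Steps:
E = 193 (E = 8 - (23 + 16*(-13)) = 8 - (23 - 208) = 8 - 1*(-185) = 8 + 185 = 193)
Q = -3088 (Q = -16*193 = -3088)
-37619 + Q = -37619 - 3088 = -40707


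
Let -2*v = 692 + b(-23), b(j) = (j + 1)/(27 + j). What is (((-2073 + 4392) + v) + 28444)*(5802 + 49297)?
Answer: 6704391221/4 ≈ 1.6761e+9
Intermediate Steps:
b(j) = (1 + j)/(27 + j)
v = -1373/4 (v = -(692 + (1 - 23)/(27 - 23))/2 = -(692 - 22/4)/2 = -(692 + (¼)*(-22))/2 = -(692 - 11/2)/2 = -½*1373/2 = -1373/4 ≈ -343.25)
(((-2073 + 4392) + v) + 28444)*(5802 + 49297) = (((-2073 + 4392) - 1373/4) + 28444)*(5802 + 49297) = ((2319 - 1373/4) + 28444)*55099 = (7903/4 + 28444)*55099 = (121679/4)*55099 = 6704391221/4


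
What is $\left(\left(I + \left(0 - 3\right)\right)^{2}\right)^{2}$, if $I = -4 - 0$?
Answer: $2401$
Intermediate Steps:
$I = -4$ ($I = -4 + 0 = -4$)
$\left(\left(I + \left(0 - 3\right)\right)^{2}\right)^{2} = \left(\left(-4 + \left(0 - 3\right)\right)^{2}\right)^{2} = \left(\left(-4 - 3\right)^{2}\right)^{2} = \left(\left(-7\right)^{2}\right)^{2} = 49^{2} = 2401$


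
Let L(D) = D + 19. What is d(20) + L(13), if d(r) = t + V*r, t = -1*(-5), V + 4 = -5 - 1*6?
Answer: -263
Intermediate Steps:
V = -15 (V = -4 + (-5 - 1*6) = -4 + (-5 - 6) = -4 - 11 = -15)
L(D) = 19 + D
t = 5
d(r) = 5 - 15*r
d(20) + L(13) = (5 - 15*20) + (19 + 13) = (5 - 300) + 32 = -295 + 32 = -263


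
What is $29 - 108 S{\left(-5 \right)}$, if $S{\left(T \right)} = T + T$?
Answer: $1109$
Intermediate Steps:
$S{\left(T \right)} = 2 T$
$29 - 108 S{\left(-5 \right)} = 29 - 108 \cdot 2 \left(-5\right) = 29 - -1080 = 29 + 1080 = 1109$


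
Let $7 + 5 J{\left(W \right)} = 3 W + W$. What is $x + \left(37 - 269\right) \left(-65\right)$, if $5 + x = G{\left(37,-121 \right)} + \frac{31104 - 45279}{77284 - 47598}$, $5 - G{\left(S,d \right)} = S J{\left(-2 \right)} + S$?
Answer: $\frac{449847469}{29686} \approx 15154.0$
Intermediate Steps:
$J{\left(W \right)} = - \frac{7}{5} + \frac{4 W}{5}$ ($J{\left(W \right)} = - \frac{7}{5} + \frac{3 W + W}{5} = - \frac{7}{5} + \frac{4 W}{5}$)
$G{\left(S,d \right)} = 5 + 2 S$ ($G{\left(S,d \right)} = 5 - \left(S \left(- \frac{7}{5} + \frac{4}{5} \left(-2\right)\right) + S\right) = 5 - \left(S \left(- \frac{7}{5} - \frac{8}{5}\right) + S\right) = 5 - \left(S \left(-3\right) + S\right) = 5 - \left(- 3 S + S\right) = 5 - - 2 S = 5 + 2 S$)
$x = \frac{2182589}{29686}$ ($x = -5 + \left(\left(5 + 2 \cdot 37\right) + \frac{31104 - 45279}{77284 - 47598}\right) = -5 + \left(\left(5 + 74\right) - \frac{14175}{29686}\right) = -5 + \left(79 - \frac{14175}{29686}\right) = -5 + \frac{2331019}{29686} = \frac{2182589}{29686} \approx 73.522$)
$x + \left(37 - 269\right) \left(-65\right) = \frac{2182589}{29686} + \left(37 - 269\right) \left(-65\right) = \frac{2182589}{29686} - -15080 = \frac{2182589}{29686} + 15080 = \frac{449847469}{29686}$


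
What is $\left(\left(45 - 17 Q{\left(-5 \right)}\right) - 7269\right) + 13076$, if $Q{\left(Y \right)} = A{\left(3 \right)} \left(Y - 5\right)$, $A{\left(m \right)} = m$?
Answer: $6362$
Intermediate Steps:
$Q{\left(Y \right)} = -15 + 3 Y$ ($Q{\left(Y \right)} = 3 \left(Y - 5\right) = 3 \left(-5 + Y\right) = -15 + 3 Y$)
$\left(\left(45 - 17 Q{\left(-5 \right)}\right) - 7269\right) + 13076 = \left(\left(45 - 17 \left(-15 + 3 \left(-5\right)\right)\right) - 7269\right) + 13076 = \left(\left(45 - 17 \left(-15 - 15\right)\right) - 7269\right) + 13076 = \left(\left(45 - -510\right) - 7269\right) + 13076 = \left(\left(45 + 510\right) - 7269\right) + 13076 = \left(555 - 7269\right) + 13076 = -6714 + 13076 = 6362$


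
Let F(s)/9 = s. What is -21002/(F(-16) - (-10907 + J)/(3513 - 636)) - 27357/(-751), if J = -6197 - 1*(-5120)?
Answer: 4027379913/21580736 ≈ 186.62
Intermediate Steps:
F(s) = 9*s
J = -1077 (J = -6197 + 5120 = -1077)
-21002/(F(-16) - (-10907 + J)/(3513 - 636)) - 27357/(-751) = -21002/(9*(-16) - (-10907 - 1077)/(3513 - 636)) - 27357/(-751) = -21002/(-144 - (-11984)/2877) - 27357*(-1/751) = -21002/(-144 - (-11984)/2877) + 27357/751 = -21002/(-144 - 1*(-1712/411)) + 27357/751 = -21002/(-144 + 1712/411) + 27357/751 = -21002/(-57472/411) + 27357/751 = -21002*(-411/57472) + 27357/751 = 4315911/28736 + 27357/751 = 4027379913/21580736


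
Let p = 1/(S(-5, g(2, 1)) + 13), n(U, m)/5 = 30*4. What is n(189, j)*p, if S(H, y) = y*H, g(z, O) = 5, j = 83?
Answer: -50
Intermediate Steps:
S(H, y) = H*y
n(U, m) = 600 (n(U, m) = 5*(30*4) = 5*120 = 600)
p = -1/12 (p = 1/(-5*5 + 13) = 1/(-25 + 13) = 1/(-12) = -1/12 ≈ -0.083333)
n(189, j)*p = 600*(-1/12) = -50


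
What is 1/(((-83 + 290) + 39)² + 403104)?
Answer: 1/463620 ≈ 2.1569e-6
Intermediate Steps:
1/(((-83 + 290) + 39)² + 403104) = 1/((207 + 39)² + 403104) = 1/(246² + 403104) = 1/(60516 + 403104) = 1/463620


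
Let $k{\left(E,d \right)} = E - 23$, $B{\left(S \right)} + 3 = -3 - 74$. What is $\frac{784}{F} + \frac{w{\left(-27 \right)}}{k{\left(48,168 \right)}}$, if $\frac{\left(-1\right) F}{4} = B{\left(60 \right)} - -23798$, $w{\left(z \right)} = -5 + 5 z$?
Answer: $- \frac{332542}{59295} \approx -5.6083$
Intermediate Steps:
$B{\left(S \right)} = -80$ ($B{\left(S \right)} = -3 - 77 = -80$)
$k{\left(E,d \right)} = -23 + E$
$F = -94872$ ($F = - 4 \left(-80 - -23798\right) = - 4 \left(-80 + 23798\right) = \left(-4\right) 23718 = -94872$)
$\frac{784}{F} + \frac{w{\left(-27 \right)}}{k{\left(48,168 \right)}} = \frac{784}{-94872} + \frac{-5 + 5 \left(-27\right)}{-23 + 48} = 784 \left(- \frac{1}{94872}\right) + \frac{-5 - 135}{25} = - \frac{98}{11859} - \frac{28}{5} = - \frac{332542}{59295}$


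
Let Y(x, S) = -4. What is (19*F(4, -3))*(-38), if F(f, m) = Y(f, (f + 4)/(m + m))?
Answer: 2888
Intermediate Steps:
F(f, m) = -4
(19*F(4, -3))*(-38) = (19*(-4))*(-38) = -76*(-38) = 2888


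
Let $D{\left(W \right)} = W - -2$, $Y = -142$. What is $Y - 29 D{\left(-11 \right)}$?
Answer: $119$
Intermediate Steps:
$D{\left(W \right)} = 2 + W$ ($D{\left(W \right)} = W + 2 = 2 + W$)
$Y - 29 D{\left(-11 \right)} = -142 - 29 \left(2 - 11\right) = -142 - -261 = -142 + 261 = 119$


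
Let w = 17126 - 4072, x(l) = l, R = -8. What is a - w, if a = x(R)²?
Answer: -12990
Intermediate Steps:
w = 13054
a = 64 (a = (-8)² = 64)
a - w = 64 - 1*13054 = 64 - 13054 = -12990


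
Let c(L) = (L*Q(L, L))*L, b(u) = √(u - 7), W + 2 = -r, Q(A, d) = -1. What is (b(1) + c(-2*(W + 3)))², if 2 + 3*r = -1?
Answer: (16 - I*√6)² ≈ 250.0 - 78.384*I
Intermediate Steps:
r = -1 (r = -⅔ + (⅓)*(-1) = -⅔ - ⅓ = -1)
W = -1 (W = -2 - 1*(-1) = -2 + 1 = -1)
b(u) = √(-7 + u)
c(L) = -L² (c(L) = (L*(-1))*L = (-L)*L = -L²)
(b(1) + c(-2*(W + 3)))² = (√(-7 + 1) - (-2*(-1 + 3))²)² = (√(-6) - (-2*2)²)² = (I*√6 - 1*(-4)²)² = (I*√6 - 1*16)² = (I*√6 - 16)² = (-16 + I*√6)²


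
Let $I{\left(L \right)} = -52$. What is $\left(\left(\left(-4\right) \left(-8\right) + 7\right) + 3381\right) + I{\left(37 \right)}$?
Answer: $3368$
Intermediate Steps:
$\left(\left(\left(-4\right) \left(-8\right) + 7\right) + 3381\right) + I{\left(37 \right)} = \left(\left(\left(-4\right) \left(-8\right) + 7\right) + 3381\right) - 52 = \left(\left(32 + 7\right) + 3381\right) - 52 = \left(39 + 3381\right) - 52 = 3420 - 52 = 3368$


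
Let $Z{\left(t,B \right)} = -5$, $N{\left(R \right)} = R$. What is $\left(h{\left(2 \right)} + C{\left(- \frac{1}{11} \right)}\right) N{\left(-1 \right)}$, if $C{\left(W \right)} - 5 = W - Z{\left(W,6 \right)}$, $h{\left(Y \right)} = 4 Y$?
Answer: $- \frac{197}{11} \approx -17.909$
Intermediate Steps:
$C{\left(W \right)} = 10 + W$ ($C{\left(W \right)} = 5 + \left(W - -5\right) = 5 + \left(W + 5\right) = 5 + \left(5 + W\right) = 10 + W$)
$\left(h{\left(2 \right)} + C{\left(- \frac{1}{11} \right)}\right) N{\left(-1 \right)} = \left(4 \cdot 2 + \left(10 - \frac{1}{11}\right)\right) \left(-1\right) = \left(8 + \left(10 - \frac{1}{11}\right)\right) \left(-1\right) = \left(8 + \frac{109}{11}\right) \left(-1\right) = \frac{197}{11} \left(-1\right) = - \frac{197}{11}$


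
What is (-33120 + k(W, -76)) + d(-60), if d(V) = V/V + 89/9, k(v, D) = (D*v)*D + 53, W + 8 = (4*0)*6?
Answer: -713377/9 ≈ -79264.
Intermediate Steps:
W = -8 (W = -8 + (4*0)*6 = -8 + 0*6 = -8 + 0 = -8)
k(v, D) = 53 + v*D² (k(v, D) = v*D² + 53 = 53 + v*D²)
d(V) = 98/9 (d(V) = 1 + 89*(⅑) = 1 + 89/9 = 98/9)
(-33120 + k(W, -76)) + d(-60) = (-33120 + (53 - 8*(-76)²)) + 98/9 = (-33120 + (53 - 8*5776)) + 98/9 = (-33120 + (53 - 46208)) + 98/9 = (-33120 - 46155) + 98/9 = -79275 + 98/9 = -713377/9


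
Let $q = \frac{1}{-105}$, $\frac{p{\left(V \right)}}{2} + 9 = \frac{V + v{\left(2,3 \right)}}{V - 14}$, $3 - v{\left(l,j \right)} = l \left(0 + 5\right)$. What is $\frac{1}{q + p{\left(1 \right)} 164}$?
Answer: $- \frac{1365}{3822853} \approx -0.00035706$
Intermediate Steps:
$v{\left(l,j \right)} = 3 - 5 l$ ($v{\left(l,j \right)} = 3 - l \left(0 + 5\right) = 3 - l 5 = 3 - 5 l$)
$p{\left(V \right)} = -18 + \frac{2 \left(-7 + V\right)}{-14 + V}$ ($p{\left(V \right)} = -18 + 2 \frac{V + \left(3 - 10\right)}{V - 14} = -18 + 2 \frac{V + \left(3 - 10\right)}{-14 + V} = -18 + 2 \frac{V - 7}{-14 + V} = -18 + 2 \frac{-7 + V}{-14 + V} = -18 + \frac{2 \left(-7 + V\right)}{-14 + V}$)
$q = - \frac{1}{105} \approx -0.0095238$
$\frac{1}{q + p{\left(1 \right)} 164} = \frac{1}{- \frac{1}{105} + \frac{2 \left(119 - 8\right)}{-14 + 1} \cdot 164} = \frac{1}{- \frac{1}{105} + \frac{2 \left(119 - 8\right)}{-13} \cdot 164} = \frac{1}{- \frac{1}{105} + 2 \left(- \frac{1}{13}\right) 111 \cdot 164} = \frac{1}{- \frac{1}{105} - \frac{36408}{13}} = \frac{1}{- \frac{3822853}{1365}} = - \frac{1365}{3822853}$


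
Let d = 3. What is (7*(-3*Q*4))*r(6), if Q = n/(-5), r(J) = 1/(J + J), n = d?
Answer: 21/5 ≈ 4.2000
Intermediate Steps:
n = 3
r(J) = 1/(2*J)
Q = -⅗ (Q = 3/(-5) = 3*(-⅕) = -⅗ ≈ -0.60000)
(7*(-3*Q*4))*r(6) = (7*(-3*(-⅗)*4))*((½)/6) = (7*((9/5)*4))*((½)*(⅙)) = (7*(36/5))*(1/12) = (252/5)*(1/12) = 21/5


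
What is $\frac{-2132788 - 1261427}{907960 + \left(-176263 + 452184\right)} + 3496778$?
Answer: $\frac{1379921880401}{394627} \approx 3.4968 \cdot 10^{6}$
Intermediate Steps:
$\frac{-2132788 - 1261427}{907960 + \left(-176263 + 452184\right)} + 3496778 = - \frac{3394215}{907960 + 275921} + 3496778 = - \frac{3394215}{1183881} + 3496778 = \left(-3394215\right) \frac{1}{1183881} + 3496778 = - \frac{1131405}{394627} + 3496778 = \frac{1379921880401}{394627}$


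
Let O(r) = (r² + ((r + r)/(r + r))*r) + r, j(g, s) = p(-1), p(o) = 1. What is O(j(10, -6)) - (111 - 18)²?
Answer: -8646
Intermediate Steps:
j(g, s) = 1
O(r) = r² + 2*r (O(r) = (r² + ((2*r)/((2*r)))*r) + r = (r² + ((2*r)*(1/(2*r)))*r) + r = (r² + 1*r) + r = (r² + r) + r = (r + r²) + r = r² + 2*r)
O(j(10, -6)) - (111 - 18)² = 1*(2 + 1) - (111 - 18)² = 1*3 - 1*93² = 3 - 1*8649 = 3 - 8649 = -8646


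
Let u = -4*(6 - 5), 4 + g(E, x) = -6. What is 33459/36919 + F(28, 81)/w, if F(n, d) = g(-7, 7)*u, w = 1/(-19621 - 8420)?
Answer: -41409793701/36919 ≈ -1.1216e+6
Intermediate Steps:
w = -1/28041 (w = 1/(-28041) = -1/28041 ≈ -3.5662e-5)
g(E, x) = -10 (g(E, x) = -4 - 6 = -10)
u = -4 (u = -4*1 = -4)
F(n, d) = 40 (F(n, d) = -10*(-4) = 40)
33459/36919 + F(28, 81)/w = 33459/36919 + 40/(-1/28041) = 33459*(1/36919) + 40*(-28041) = 33459/36919 - 1121640 = -41409793701/36919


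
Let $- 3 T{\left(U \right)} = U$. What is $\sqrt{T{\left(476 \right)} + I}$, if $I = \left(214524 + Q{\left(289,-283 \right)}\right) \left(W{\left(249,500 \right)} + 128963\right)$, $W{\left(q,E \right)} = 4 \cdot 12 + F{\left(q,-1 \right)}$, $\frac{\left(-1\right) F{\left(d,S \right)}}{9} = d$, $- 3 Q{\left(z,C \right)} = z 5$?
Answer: $\sqrt{27134146438} \approx 1.6472 \cdot 10^{5}$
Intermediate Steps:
$Q{\left(z,C \right)} = - \frac{5 z}{3}$ ($Q{\left(z,C \right)} = - \frac{z 5}{3} = - \frac{5 z}{3}$)
$F{\left(d,S \right)} = - 9 d$
$W{\left(q,E \right)} = 48 - 9 q$ ($W{\left(q,E \right)} = 4 \cdot 12 - 9 q = 48 - 9 q$)
$T{\left(U \right)} = - \frac{U}{3}$
$I = \frac{81402439790}{3}$ ($I = \left(214524 - \frac{1445}{3}\right) \left(\left(48 - 2241\right) + 128963\right) = \frac{642127 \left(-2193 + 128963\right)}{3} = \frac{642127}{3} \cdot 126770 = \frac{81402439790}{3} \approx 2.7134 \cdot 10^{10}$)
$\sqrt{T{\left(476 \right)} + I} = \sqrt{\left(- \frac{1}{3}\right) 476 + \frac{81402439790}{3}} = \sqrt{- \frac{476}{3} + \frac{81402439790}{3}} = \sqrt{27134146438}$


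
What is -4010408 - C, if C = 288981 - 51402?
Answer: -4247987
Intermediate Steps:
C = 237579
-4010408 - C = -4010408 - 1*237579 = -4010408 - 237579 = -4247987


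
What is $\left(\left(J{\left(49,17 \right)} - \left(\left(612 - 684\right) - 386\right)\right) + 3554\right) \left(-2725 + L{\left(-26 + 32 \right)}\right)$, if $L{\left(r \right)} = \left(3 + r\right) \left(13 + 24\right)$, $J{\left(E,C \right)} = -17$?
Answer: $-9556040$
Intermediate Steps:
$L{\left(r \right)} = 111 + 37 r$ ($L{\left(r \right)} = \left(3 + r\right) 37 = 111 + 37 r$)
$\left(\left(J{\left(49,17 \right)} - \left(\left(612 - 684\right) - 386\right)\right) + 3554\right) \left(-2725 + L{\left(-26 + 32 \right)}\right) = \left(\left(-17 - \left(\left(612 - 684\right) - 386\right)\right) + 3554\right) \left(-2725 + \left(111 + 37 \left(-26 + 32\right)\right)\right) = \left(\left(-17 - \left(-72 - 386\right)\right) + 3554\right) \left(-2725 + \left(111 + 37 \cdot 6\right)\right) = \left(\left(-17 - -458\right) + 3554\right) \left(-2725 + \left(111 + 222\right)\right) = \left(\left(-17 + 458\right) + 3554\right) \left(-2725 + 333\right) = \left(441 + 3554\right) \left(-2392\right) = 3995 \left(-2392\right) = -9556040$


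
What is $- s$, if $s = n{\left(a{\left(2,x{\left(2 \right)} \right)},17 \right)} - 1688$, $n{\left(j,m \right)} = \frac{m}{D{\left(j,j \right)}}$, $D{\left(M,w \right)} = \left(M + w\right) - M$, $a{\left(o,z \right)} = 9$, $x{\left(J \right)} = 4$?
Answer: $\frac{15175}{9} \approx 1686.1$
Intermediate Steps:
$D{\left(M,w \right)} = w$
$n{\left(j,m \right)} = \frac{m}{j}$
$s = - \frac{15175}{9}$ ($s = \frac{17}{9} - 1688 = - \frac{15175}{9} \approx -1686.1$)
$- s = \left(-1\right) \left(- \frac{15175}{9}\right) = \frac{15175}{9}$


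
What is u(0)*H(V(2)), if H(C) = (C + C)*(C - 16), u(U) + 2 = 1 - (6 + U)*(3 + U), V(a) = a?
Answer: 1064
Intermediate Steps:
u(U) = -1 - (3 + U)*(6 + U) (u(U) = -2 + (1 - (6 + U)*(3 + U)) = -2 + (1 - (3 + U)*(6 + U)) = -1 - (3 + U)*(6 + U))
H(C) = 2*C*(-16 + C) (H(C) = (2*C)*(-16 + C) = 2*C*(-16 + C))
u(0)*H(V(2)) = (-19 - 1*0² - 9*0)*(2*2*(-16 + 2)) = (-19 - 1*0 + 0)*(2*2*(-14)) = (-19 + 0 + 0)*(-56) = -19*(-56) = 1064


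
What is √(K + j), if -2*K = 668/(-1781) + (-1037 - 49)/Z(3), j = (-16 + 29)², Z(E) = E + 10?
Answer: 3*√74349626/1781 ≈ 14.524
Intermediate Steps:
Z(E) = 10 + E
j = 169 (j = 13² = 169)
K = 74725/1781 (K = -(668/(-1781) + (-1037 - 49)/(10 + 3))/2 = -(668*(-1/1781) - 1086/13)/2 = -(-668/1781 - 1086*1/13)/2 = -(-668/1781 - 1086/13)/2 = -½*(-149450/1781) = 74725/1781 ≈ 41.957)
√(K + j) = √(74725/1781 + 169) = √(375714/1781) = 3*√74349626/1781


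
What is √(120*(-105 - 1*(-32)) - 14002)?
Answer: I*√22762 ≈ 150.87*I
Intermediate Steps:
√(120*(-105 - 1*(-32)) - 14002) = √(120*(-105 + 32) - 14002) = √(120*(-73) - 14002) = √(-8760 - 14002) = √(-22762) = I*√22762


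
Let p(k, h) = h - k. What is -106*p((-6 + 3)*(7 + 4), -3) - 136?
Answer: -3316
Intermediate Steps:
-106*p((-6 + 3)*(7 + 4), -3) - 136 = -106*(-3 - (-6 + 3)*(7 + 4)) - 136 = -106*(-3 - (-3)*11) - 136 = -106*(-3 - 1*(-33)) - 136 = -106*(-3 + 33) - 136 = -106*30 - 136 = -3180 - 136 = -3316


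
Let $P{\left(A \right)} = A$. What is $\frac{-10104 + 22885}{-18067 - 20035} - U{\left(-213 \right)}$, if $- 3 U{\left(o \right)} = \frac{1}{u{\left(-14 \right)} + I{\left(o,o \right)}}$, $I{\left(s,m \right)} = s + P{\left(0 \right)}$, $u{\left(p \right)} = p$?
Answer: $- \frac{8741963}{25947462} \approx -0.33691$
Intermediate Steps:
$I{\left(s,m \right)} = s$ ($I{\left(s,m \right)} = s + 0 = s$)
$U{\left(o \right)} = - \frac{1}{3 \left(-14 + o\right)}$
$\frac{-10104 + 22885}{-18067 - 20035} - U{\left(-213 \right)} = \frac{-10104 + 22885}{-18067 - 20035} - - \frac{1}{-42 + 3 \left(-213\right)} = \frac{12781}{-38102} - - \frac{1}{-42 - 639} = 12781 \left(- \frac{1}{38102}\right) - - \frac{1}{-681} = - \frac{12781}{38102} - \left(-1\right) \left(- \frac{1}{681}\right) = - \frac{12781}{38102} - \frac{1}{681} = - \frac{8741963}{25947462}$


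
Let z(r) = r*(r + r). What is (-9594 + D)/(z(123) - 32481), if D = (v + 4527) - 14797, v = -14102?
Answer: 3774/247 ≈ 15.279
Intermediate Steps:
z(r) = 2*r² (z(r) = r*(2*r) = 2*r²)
D = -24372 (D = (-14102 + 4527) - 14797 = -9575 - 14797 = -24372)
(-9594 + D)/(z(123) - 32481) = (-9594 - 24372)/(2*123² - 32481) = -33966/(2*15129 - 32481) = -33966/(30258 - 32481) = -33966/(-2223) = -33966*(-1/2223) = 3774/247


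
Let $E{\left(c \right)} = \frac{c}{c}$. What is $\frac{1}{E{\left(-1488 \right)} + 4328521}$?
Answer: $\frac{1}{4328522} \approx 2.3103 \cdot 10^{-7}$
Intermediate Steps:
$E{\left(c \right)} = 1$
$\frac{1}{E{\left(-1488 \right)} + 4328521} = \frac{1}{1 + 4328521} = \frac{1}{4328522}$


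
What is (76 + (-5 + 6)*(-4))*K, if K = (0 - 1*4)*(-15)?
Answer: 4320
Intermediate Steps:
K = 60 (K = (0 - 4)*(-15) = -4*(-15) = 60)
(76 + (-5 + 6)*(-4))*K = (76 + (-5 + 6)*(-4))*60 = (76 + 1*(-4))*60 = (76 - 4)*60 = 72*60 = 4320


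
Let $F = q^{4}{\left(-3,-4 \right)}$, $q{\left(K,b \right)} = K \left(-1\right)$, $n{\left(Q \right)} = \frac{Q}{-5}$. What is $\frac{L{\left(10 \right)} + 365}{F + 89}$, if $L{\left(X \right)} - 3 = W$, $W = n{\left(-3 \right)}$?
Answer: $\frac{1843}{850} \approx 2.1682$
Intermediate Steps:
$n{\left(Q \right)} = - \frac{Q}{5}$ ($n{\left(Q \right)} = Q \left(- \frac{1}{5}\right) = - \frac{Q}{5}$)
$W = \frac{3}{5}$ ($W = \left(- \frac{1}{5}\right) \left(-3\right) = \frac{3}{5} \approx 0.6$)
$L{\left(X \right)} = \frac{18}{5}$ ($L{\left(X \right)} = 3 + \frac{3}{5} = \frac{18}{5}$)
$q{\left(K,b \right)} = - K$
$F = 81$ ($F = \left(\left(-1\right) \left(-3\right)\right)^{4} = 3^{4} = 81$)
$\frac{L{\left(10 \right)} + 365}{F + 89} = \frac{\frac{18}{5} + 365}{81 + 89} = \frac{1843}{5 \cdot 170} = \frac{1843}{5} \cdot \frac{1}{170} = \frac{1843}{850}$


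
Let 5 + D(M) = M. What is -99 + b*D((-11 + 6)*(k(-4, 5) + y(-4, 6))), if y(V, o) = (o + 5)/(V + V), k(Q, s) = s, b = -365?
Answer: 66733/8 ≈ 8341.6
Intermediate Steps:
y(V, o) = (5 + o)/(2*V) (y(V, o) = (5 + o)/((2*V)) = (5 + o)*(1/(2*V)) = (5 + o)/(2*V))
D(M) = -5 + M
-99 + b*D((-11 + 6)*(k(-4, 5) + y(-4, 6))) = -99 - 365*(-5 + (-11 + 6)*(5 + (½)*(5 + 6)/(-4))) = -99 - 365*(-5 - 5*(5 + (½)*(-¼)*11)) = -99 - 365*(-5 - 5*(5 - 11/8)) = -99 - 365*(-5 - 5*29/8) = -99 - 365*(-5 - 145/8) = -99 - 365*(-185/8) = -99 + 67525/8 = 66733/8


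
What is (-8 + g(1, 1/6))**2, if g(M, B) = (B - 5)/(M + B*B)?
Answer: 220900/1369 ≈ 161.36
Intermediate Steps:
g(M, B) = (-5 + B)/(M + B**2)
(-8 + g(1, 1/6))**2 = (-8 + (-5 + 1/6)/(1 + (1/6)**2))**2 = (-8 - 29/6/(1 + 1/36))**2 = (-8 - 29/6/(37/36))**2 = (-8 + (36/37)*(-29/6))**2 = (-8 - 174/37)**2 = (-470/37)**2 = 220900/1369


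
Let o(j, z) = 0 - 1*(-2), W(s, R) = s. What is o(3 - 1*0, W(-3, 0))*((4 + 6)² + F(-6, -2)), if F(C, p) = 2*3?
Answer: 212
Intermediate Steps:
F(C, p) = 6
o(j, z) = 2 (o(j, z) = 0 + 2 = 2)
o(3 - 1*0, W(-3, 0))*((4 + 6)² + F(-6, -2)) = 2*((4 + 6)² + 6) = 2*(10² + 6) = 2*(100 + 6) = 2*106 = 212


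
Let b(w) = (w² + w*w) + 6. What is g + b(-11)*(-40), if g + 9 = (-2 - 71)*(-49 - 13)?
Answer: -5403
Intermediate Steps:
g = 4517 (g = -9 + (-2 - 71)*(-49 - 13) = -9 - 73*(-62) = -9 + 4526 = 4517)
b(w) = 6 + 2*w² (b(w) = (w² + w²) + 6 = 2*w² + 6 = 6 + 2*w²)
g + b(-11)*(-40) = 4517 + (6 + 2*(-11)²)*(-40) = 4517 + (6 + 2*121)*(-40) = 4517 + (6 + 242)*(-40) = 4517 + 248*(-40) = 4517 - 9920 = -5403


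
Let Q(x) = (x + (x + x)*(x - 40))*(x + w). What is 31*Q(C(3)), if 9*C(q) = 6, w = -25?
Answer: 1054558/27 ≈ 39058.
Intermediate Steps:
C(q) = ⅔ (C(q) = (⅑)*6 = ⅔)
Q(x) = (-25 + x)*(x + 2*x*(-40 + x)) (Q(x) = (x + (x + x)*(x - 40))*(x - 25) = (x + (2*x)*(-40 + x))*(-25 + x) = (x + 2*x*(-40 + x))*(-25 + x) = (-25 + x)*(x + 2*x*(-40 + x)))
31*Q(C(3)) = 31*(2*(1975 - 129*⅔ + 2*(⅔)²)/3) = 31*(2*(1975 - 86 + 2*(4/9))/3) = 31*(2*(1975 - 86 + 8/9)/3) = 31*((⅔)*(17009/9)) = 31*(34018/27) = 1054558/27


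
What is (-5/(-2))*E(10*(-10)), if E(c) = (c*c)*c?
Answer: -2500000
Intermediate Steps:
E(c) = c³ (E(c) = c²*c = c³)
(-5/(-2))*E(10*(-10)) = (-5/(-2))*(10*(-10))³ = -5*(-½)*(-100)³ = (5/2)*(-1000000) = -2500000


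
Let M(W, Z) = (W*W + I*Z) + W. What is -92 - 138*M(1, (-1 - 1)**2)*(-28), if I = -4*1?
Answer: -54188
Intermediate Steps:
I = -4
M(W, Z) = W + W**2 - 4*Z (M(W, Z) = (W*W - 4*Z) + W = (W**2 - 4*Z) + W = W + W**2 - 4*Z)
-92 - 138*M(1, (-1 - 1)**2)*(-28) = -92 - 138*(1 + 1**2 - 4*(-1 - 1)**2)*(-28) = -92 - 138*(1 + 1 - 4*(-2)**2)*(-28) = -92 - 138*(1 + 1 - 4*4)*(-28) = -92 - 138*(1 + 1 - 16)*(-28) = -92 - (-1932)*(-28) = -92 - 138*392 = -92 - 54096 = -54188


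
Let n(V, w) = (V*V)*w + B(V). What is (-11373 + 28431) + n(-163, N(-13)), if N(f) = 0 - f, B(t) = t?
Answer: 362292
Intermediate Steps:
N(f) = -f
n(V, w) = V + w*V**2 (n(V, w) = (V*V)*w + V = V**2*w + V = w*V**2 + V = V + w*V**2)
(-11373 + 28431) + n(-163, N(-13)) = (-11373 + 28431) - 163*(1 - (-163)*(-13)) = 17058 - 163*(1 - 163*13) = 17058 - 163*(1 - 2119) = 17058 - 163*(-2118) = 17058 + 345234 = 362292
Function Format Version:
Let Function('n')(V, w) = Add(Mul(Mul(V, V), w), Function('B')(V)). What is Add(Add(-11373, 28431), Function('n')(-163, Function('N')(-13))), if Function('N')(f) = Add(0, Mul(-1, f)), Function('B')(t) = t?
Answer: 362292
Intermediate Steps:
Function('N')(f) = Mul(-1, f)
Function('n')(V, w) = Add(V, Mul(w, Pow(V, 2))) (Function('n')(V, w) = Add(Mul(Mul(V, V), w), V) = Add(Mul(Pow(V, 2), w), V) = Add(Mul(w, Pow(V, 2)), V) = Add(V, Mul(w, Pow(V, 2))))
Add(Add(-11373, 28431), Function('n')(-163, Function('N')(-13))) = Add(Add(-11373, 28431), Mul(-163, Add(1, Mul(-163, Mul(-1, -13))))) = Add(17058, Mul(-163, Add(1, Mul(-163, 13)))) = Add(17058, Mul(-163, Add(1, -2119))) = Add(17058, Mul(-163, -2118)) = Add(17058, 345234) = 362292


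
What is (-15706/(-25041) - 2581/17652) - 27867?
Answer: -1368629192017/49113748 ≈ -27867.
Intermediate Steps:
(-15706/(-25041) - 2581/17652) - 27867 = (-15706*(-1/25041) - 2581*1/17652) - 27867 = (15706/25041 - 2581/17652) - 27867 = 23623499/49113748 - 27867 = -1368629192017/49113748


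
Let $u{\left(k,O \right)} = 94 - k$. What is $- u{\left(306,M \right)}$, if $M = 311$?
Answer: $212$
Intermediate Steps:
$- u{\left(306,M \right)} = - (94 - 306) = \left(-1\right) \left(-212\right) = 212$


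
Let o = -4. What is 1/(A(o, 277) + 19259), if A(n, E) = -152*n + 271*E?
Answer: 1/94934 ≈ 1.0534e-5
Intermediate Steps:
1/(A(o, 277) + 19259) = 1/((-152*(-4) + 271*277) + 19259) = 1/((608 + 75067) + 19259) = 1/(75675 + 19259) = 1/94934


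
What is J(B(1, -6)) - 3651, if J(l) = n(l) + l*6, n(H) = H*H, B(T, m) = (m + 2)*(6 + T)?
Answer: -3035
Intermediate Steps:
B(T, m) = (2 + m)*(6 + T)
n(H) = H**2
J(l) = l**2 + 6*l (J(l) = l**2 + l*6 = l**2 + 6*l)
J(B(1, -6)) - 3651 = (12 + 2*1 + 6*(-6) + 1*(-6))*(6 + (12 + 2*1 + 6*(-6) + 1*(-6))) - 3651 = (12 + 2 - 36 - 6)*(6 + (12 + 2 - 36 - 6)) - 3651 = -28*(6 - 28) - 3651 = -28*(-22) - 3651 = 616 - 3651 = -3035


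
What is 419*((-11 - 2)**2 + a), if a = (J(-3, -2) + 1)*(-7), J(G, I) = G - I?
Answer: 70811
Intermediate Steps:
a = 0 (a = ((-3 - 1*(-2)) + 1)*(-7) = ((-3 + 2) + 1)*(-7) = (-1 + 1)*(-7) = 0*(-7) = 0)
419*((-11 - 2)**2 + a) = 419*((-11 - 2)**2 + 0) = 419*((-13)**2 + 0) = 419*(169 + 0) = 419*169 = 70811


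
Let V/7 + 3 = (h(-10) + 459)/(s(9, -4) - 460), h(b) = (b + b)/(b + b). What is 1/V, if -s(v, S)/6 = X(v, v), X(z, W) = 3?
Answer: -239/6629 ≈ -0.036054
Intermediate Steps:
s(v, S) = -18 (s(v, S) = -6*3 = -18)
h(b) = 1 (h(b) = (2*b)/((2*b)) = (2*b)*(1/(2*b)) = 1)
V = -6629/239 (V = -21 + 7*((1 + 459)/(-18 - 460)) = -21 + 7*(460/(-478)) = -21 + 7*(460*(-1/478)) = -21 + 7*(-230/239) = -21 - 1610/239 = -6629/239 ≈ -27.736)
1/V = 1/(-6629/239) = -239/6629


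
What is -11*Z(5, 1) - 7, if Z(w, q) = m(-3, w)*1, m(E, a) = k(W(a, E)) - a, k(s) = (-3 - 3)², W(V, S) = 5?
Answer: -348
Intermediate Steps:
k(s) = 36 (k(s) = (-6)² = 36)
m(E, a) = 36 - a
Z(w, q) = 36 - w (Z(w, q) = (36 - w)*1 = 36 - w)
-11*Z(5, 1) - 7 = -11*(36 - 1*5) - 7 = -11*(36 - 5) - 7 = -11*31 - 7 = -341 - 7 = -348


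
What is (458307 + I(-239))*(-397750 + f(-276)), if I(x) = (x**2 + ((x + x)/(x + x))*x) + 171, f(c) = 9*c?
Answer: -206264594240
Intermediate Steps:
I(x) = 171 + x + x**2 (I(x) = (x**2 + ((2*x)/((2*x)))*x) + 171 = (x**2 + ((2*x)*(1/(2*x)))*x) + 171 = (x**2 + 1*x) + 171 = (x**2 + x) + 171 = (x + x**2) + 171 = 171 + x + x**2)
(458307 + I(-239))*(-397750 + f(-276)) = (458307 + (171 - 239 + (-239)**2))*(-397750 + 9*(-276)) = (458307 + (171 - 239 + 57121))*(-397750 - 2484) = (458307 + 57053)*(-400234) = 515360*(-400234) = -206264594240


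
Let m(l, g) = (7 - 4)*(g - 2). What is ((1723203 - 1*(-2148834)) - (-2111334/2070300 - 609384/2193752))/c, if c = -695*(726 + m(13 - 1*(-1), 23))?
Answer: -366369421449383491/51884947580012250 ≈ -7.0612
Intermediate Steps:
m(l, g) = -6 + 3*g (m(l, g) = 3*(-2 + g) = -6 + 3*g)
c = -548355 (c = -695*(726 + (-6 + 3*23)) = -695*(726 + (-6 + 69)) = -695*(726 + 63) = -695*789 = -548355)
((1723203 - 1*(-2148834)) - (-2111334/2070300 - 609384/2193752))/c = ((1723203 - 1*(-2148834)) - (-2111334/2070300 - 609384/2193752))/(-548355) = ((1723203 + 2148834) - (-2111334*1/2070300 - 609384*1/2193752))*(-1/548355) = (3872037 - (-351889/345050 - 76173/274219))*(-1/548355) = (3872037 - 1*(-122778143341/94619265950))*(-1/548355) = (3872037 + 122778143341/94619265950)*(-1/548355) = (366369421449383491/94619265950)*(-1/548355) = -366369421449383491/51884947580012250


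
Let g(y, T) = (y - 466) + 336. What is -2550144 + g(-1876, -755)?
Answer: -2552150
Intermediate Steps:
g(y, T) = -130 + y (g(y, T) = (-466 + y) + 336 = -130 + y)
-2550144 + g(-1876, -755) = -2550144 + (-130 - 1876) = -2550144 - 2006 = -2552150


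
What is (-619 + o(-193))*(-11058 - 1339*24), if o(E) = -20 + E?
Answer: 35937408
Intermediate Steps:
(-619 + o(-193))*(-11058 - 1339*24) = (-619 + (-20 - 193))*(-11058 - 1339*24) = (-619 - 213)*(-11058 - 32136) = -832*(-43194) = 35937408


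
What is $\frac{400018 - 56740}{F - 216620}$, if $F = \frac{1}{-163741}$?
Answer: $- \frac{18736227666}{11823191807} \approx -1.5847$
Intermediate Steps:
$F = - \frac{1}{163741} \approx -6.1072 \cdot 10^{-6}$
$\frac{400018 - 56740}{F - 216620} = \frac{400018 - 56740}{- \frac{1}{163741} - 216620} = \frac{343278}{- \frac{35469575421}{163741}} = 343278 \left(- \frac{163741}{35469575421}\right) = - \frac{18736227666}{11823191807}$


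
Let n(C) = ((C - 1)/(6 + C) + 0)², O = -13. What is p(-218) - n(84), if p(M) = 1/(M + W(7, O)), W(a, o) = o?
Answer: -533153/623700 ≈ -0.85482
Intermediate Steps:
n(C) = (-1 + C)²/(6 + C)² (n(C) = ((-1 + C)/(6 + C) + 0)² = ((-1 + C)/(6 + C))² = (-1 + C)²/(6 + C)²)
p(M) = 1/(-13 + M) (p(M) = 1/(M - 13) = 1/(-13 + M))
p(-218) - n(84) = 1/(-13 - 218) - (-1 + 84)²/(6 + 84)² = 1/(-231) - 83²/90² = -1/231 - 6889/8100 = -533153/623700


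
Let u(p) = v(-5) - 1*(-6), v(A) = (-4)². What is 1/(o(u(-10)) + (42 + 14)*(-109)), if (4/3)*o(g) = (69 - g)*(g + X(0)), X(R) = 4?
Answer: -2/10375 ≈ -0.00019277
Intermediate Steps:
v(A) = 16
u(p) = 22 (u(p) = 16 - 1*(-6) = 16 + 6 = 22)
o(g) = 3*(4 + g)*(69 - g)/4 (o(g) = 3*((69 - g)*(g + 4))/4 = 3*((69 - g)*(4 + g))/4 = 3*((4 + g)*(69 - g))/4 = 3*(4 + g)*(69 - g)/4)
1/(o(u(-10)) + (42 + 14)*(-109)) = 1/((207 - ¾*22² + (195/4)*22) + (42 + 14)*(-109)) = 1/((207 - ¾*484 + 2145/2) + 56*(-109)) = 1/((207 - 363 + 2145/2) - 6104) = 1/(1833/2 - 6104) = 1/(-10375/2) = -2/10375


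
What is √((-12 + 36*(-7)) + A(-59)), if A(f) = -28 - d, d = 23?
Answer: 3*I*√35 ≈ 17.748*I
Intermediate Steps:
A(f) = -51 (A(f) = -28 - 1*23 = -28 - 23 = -51)
√((-12 + 36*(-7)) + A(-59)) = √((-12 + 36*(-7)) - 51) = √((-12 - 252) - 51) = √(-264 - 51) = √(-315) = 3*I*√35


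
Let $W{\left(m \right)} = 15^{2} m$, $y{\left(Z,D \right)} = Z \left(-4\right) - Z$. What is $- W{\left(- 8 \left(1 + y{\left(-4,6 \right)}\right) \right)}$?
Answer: $37800$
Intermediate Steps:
$y{\left(Z,D \right)} = - 5 Z$ ($y{\left(Z,D \right)} = - 4 Z - Z = - 5 Z$)
$W{\left(m \right)} = 225 m$
$- W{\left(- 8 \left(1 + y{\left(-4,6 \right)}\right) \right)} = - 225 \left(- 8 \left(1 - -20\right)\right) = - 225 \left(- 8 \left(1 + 20\right)\right) = - 225 \left(\left(-8\right) 21\right) = - 225 \left(-168\right) = \left(-1\right) \left(-37800\right) = 37800$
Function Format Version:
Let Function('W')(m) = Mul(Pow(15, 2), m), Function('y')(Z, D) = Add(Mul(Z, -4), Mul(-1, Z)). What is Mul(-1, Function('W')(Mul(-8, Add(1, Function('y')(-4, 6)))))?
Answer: 37800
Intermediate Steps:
Function('y')(Z, D) = Mul(-5, Z) (Function('y')(Z, D) = Add(Mul(-4, Z), Mul(-1, Z)) = Mul(-5, Z))
Function('W')(m) = Mul(225, m)
Mul(-1, Function('W')(Mul(-8, Add(1, Function('y')(-4, 6))))) = Mul(-1, Mul(225, Mul(-8, Add(1, Mul(-5, -4))))) = Mul(-1, Mul(225, Mul(-8, Add(1, 20)))) = Mul(-1, Mul(225, Mul(-8, 21))) = Mul(-1, Mul(225, -168)) = Mul(-1, -37800) = 37800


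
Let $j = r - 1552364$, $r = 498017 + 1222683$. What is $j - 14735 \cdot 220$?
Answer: $-3073364$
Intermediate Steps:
$r = 1720700$
$j = 168336$ ($j = 1720700 - 1552364 = 168336$)
$j - 14735 \cdot 220 = 168336 - 14735 \cdot 220 = 168336 - 3241700 = -3073364$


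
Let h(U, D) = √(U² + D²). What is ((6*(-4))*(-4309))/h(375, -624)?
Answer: 34472*√58889/58889 ≈ 142.05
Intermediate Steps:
h(U, D) = √(D² + U²)
((6*(-4))*(-4309))/h(375, -624) = ((6*(-4))*(-4309))/(√((-624)² + 375²)) = (-24*(-4309))/(√(389376 + 140625)) = 103416/(√530001) = 103416/((3*√58889)) = 103416*(√58889/176667) = 34472*√58889/58889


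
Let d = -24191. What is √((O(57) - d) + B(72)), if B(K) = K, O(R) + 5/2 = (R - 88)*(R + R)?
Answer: √82906/2 ≈ 143.97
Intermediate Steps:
O(R) = -5/2 + 2*R*(-88 + R) (O(R) = -5/2 + (R - 88)*(R + R) = -5/2 + (-88 + R)*(2*R) = -5/2 + 2*R*(-88 + R))
√((O(57) - d) + B(72)) = √(((-5/2 - 176*57 + 2*57²) - 1*(-24191)) + 72) = √(((-5/2 - 10032 + 2*3249) + 24191) + 72) = √(((-5/2 - 10032 + 6498) + 24191) + 72) = √((-7073/2 + 24191) + 72) = √(41309/2 + 72) = √(41453/2) = √82906/2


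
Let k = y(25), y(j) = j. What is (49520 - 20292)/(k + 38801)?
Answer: 14614/19413 ≈ 0.75279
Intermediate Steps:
k = 25
(49520 - 20292)/(k + 38801) = (49520 - 20292)/(25 + 38801) = 29228/38826 = 29228*(1/38826) = 14614/19413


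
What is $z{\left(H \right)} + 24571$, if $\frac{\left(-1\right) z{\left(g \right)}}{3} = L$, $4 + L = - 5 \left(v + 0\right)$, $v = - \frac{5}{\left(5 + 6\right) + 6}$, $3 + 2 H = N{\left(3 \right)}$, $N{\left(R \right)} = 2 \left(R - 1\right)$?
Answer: $\frac{417836}{17} \approx 24579.0$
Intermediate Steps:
$N{\left(R \right)} = -2 + 2 R$ ($N{\left(R \right)} = 2 \left(-1 + R\right) = -2 + 2 R$)
$H = \frac{1}{2}$ ($H = - \frac{3}{2} + \frac{-2 + 2 \cdot 3}{2} = - \frac{3}{2} + \frac{-2 + 6}{2} = - \frac{3}{2} + \frac{1}{2} \cdot 4 = - \frac{3}{2} + 2 = \frac{1}{2} \approx 0.5$)
$v = - \frac{5}{17}$ ($v = - \frac{5}{11 + 6} = - \frac{5}{17} \approx -0.29412$)
$L = - \frac{43}{17}$ ($L = -4 - 5 \left(- \frac{5}{17} + 0\right) = -4 - - \frac{25}{17} = -4 + \frac{25}{17} = - \frac{43}{17} \approx -2.5294$)
$z{\left(g \right)} = \frac{129}{17}$ ($z{\left(g \right)} = \left(-3\right) \left(- \frac{43}{17}\right) = \frac{129}{17}$)
$z{\left(H \right)} + 24571 = \frac{129}{17} + 24571 = \frac{417836}{17}$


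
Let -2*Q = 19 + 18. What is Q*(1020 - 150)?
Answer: -16095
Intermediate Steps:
Q = -37/2 (Q = -(19 + 18)/2 = -½*37 = -37/2 ≈ -18.500)
Q*(1020 - 150) = -37*(1020 - 150)/2 = -37/2*870 = -16095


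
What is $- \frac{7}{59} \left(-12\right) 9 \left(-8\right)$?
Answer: $- \frac{6048}{59} \approx -102.51$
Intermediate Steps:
$- \frac{7}{59} \left(-12\right) 9 \left(-8\right) = \left(-7\right) \frac{1}{59} \left(-12\right) \left(-72\right) = \left(- \frac{7}{59}\right) \left(-12\right) \left(-72\right) = \frac{84}{59} \left(-72\right) = - \frac{6048}{59}$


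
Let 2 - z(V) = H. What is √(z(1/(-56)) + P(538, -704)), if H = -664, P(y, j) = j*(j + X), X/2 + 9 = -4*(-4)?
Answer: √486426 ≈ 697.44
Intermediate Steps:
X = 14 (X = -18 + 2*(-4*(-4)) = -18 + 2*16 = -18 + 32 = 14)
P(y, j) = j*(14 + j) (P(y, j) = j*(j + 14) = j*(14 + j))
z(V) = 666 (z(V) = 2 - 1*(-664) = 2 + 664 = 666)
√(z(1/(-56)) + P(538, -704)) = √(666 - 704*(14 - 704)) = √(666 - 704*(-690)) = √(666 + 485760) = √486426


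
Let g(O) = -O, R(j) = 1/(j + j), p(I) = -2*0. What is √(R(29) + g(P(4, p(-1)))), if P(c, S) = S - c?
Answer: √13514/58 ≈ 2.0043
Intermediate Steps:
p(I) = 0
R(j) = 1/(2*j)
√(R(29) + g(P(4, p(-1)))) = √((½)/29 - (0 - 1*4)) = √((½)*(1/29) - (0 - 4)) = √(1/58 - 1*(-4)) = √(1/58 + 4) = √(233/58) = √13514/58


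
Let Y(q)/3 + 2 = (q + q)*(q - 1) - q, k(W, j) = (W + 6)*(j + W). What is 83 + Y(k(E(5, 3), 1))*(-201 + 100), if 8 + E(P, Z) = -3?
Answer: -1468861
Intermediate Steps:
E(P, Z) = -11 (E(P, Z) = -8 - 3 = -11)
k(W, j) = (6 + W)*(W + j)
Y(q) = -6 - 3*q + 6*q*(-1 + q) (Y(q) = -6 + 3*((q + q)*(q - 1) - q) = -6 + 3*((2*q)*(-1 + q) - q) = -6 + 3*(2*q*(-1 + q) - q) = -6 + 3*(-q + 2*q*(-1 + q)) = -6 + (-3*q + 6*q*(-1 + q)) = -6 - 3*q + 6*q*(-1 + q))
83 + Y(k(E(5, 3), 1))*(-201 + 100) = 83 + (-6 - 9*((-11)² + 6*(-11) + 6*1 - 11*1) + 6*((-11)² + 6*(-11) + 6*1 - 11*1)²)*(-201 + 100) = 83 + (-6 - 9*(121 - 66 + 6 - 11) + 6*(121 - 66 + 6 - 11)²)*(-101) = 83 + (-6 - 9*50 + 6*50²)*(-101) = 83 + (-6 - 450 + 6*2500)*(-101) = 83 + (-6 - 450 + 15000)*(-101) = 83 + 14544*(-101) = 83 - 1468944 = -1468861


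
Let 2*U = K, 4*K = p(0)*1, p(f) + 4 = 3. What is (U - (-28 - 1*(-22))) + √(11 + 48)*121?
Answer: 47/8 + 121*√59 ≈ 935.29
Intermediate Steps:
p(f) = -1 (p(f) = -4 + 3 = -1)
K = -¼ (K = (-1*1)/4 = (¼)*(-1) = -¼ ≈ -0.25000)
U = -⅛ (U = (½)*(-¼) = -⅛ ≈ -0.12500)
(U - (-28 - 1*(-22))) + √(11 + 48)*121 = (-⅛ - (-28 - 1*(-22))) + √(11 + 48)*121 = (-⅛ - (-28 + 22)) + √59*121 = (-⅛ - 1*(-6)) + 121*√59 = (-⅛ + 6) + 121*√59 = 47/8 + 121*√59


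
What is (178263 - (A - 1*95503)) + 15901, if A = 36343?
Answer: 253324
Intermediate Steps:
(178263 - (A - 1*95503)) + 15901 = (178263 - (36343 - 1*95503)) + 15901 = (178263 - (36343 - 95503)) + 15901 = (178263 - 1*(-59160)) + 15901 = (178263 + 59160) + 15901 = 237423 + 15901 = 253324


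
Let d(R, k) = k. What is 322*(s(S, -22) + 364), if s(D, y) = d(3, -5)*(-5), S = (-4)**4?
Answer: 125258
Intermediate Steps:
S = 256
s(D, y) = 25 (s(D, y) = -5*(-5) = 25)
322*(s(S, -22) + 364) = 322*(25 + 364) = 322*389 = 125258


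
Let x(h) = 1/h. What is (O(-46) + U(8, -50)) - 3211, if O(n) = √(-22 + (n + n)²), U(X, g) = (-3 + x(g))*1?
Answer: -160701/50 + 3*√938 ≈ -3122.1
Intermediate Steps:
U(X, g) = -3 + 1/g (U(X, g) = (-3 + 1/g)*1 = -3 + 1/g)
O(n) = √(-22 + 4*n²) (O(n) = √(-22 + (2*n)²) = √(-22 + 4*n²))
(O(-46) + U(8, -50)) - 3211 = (√(-22 + 4*(-46)²) + (-3 + 1/(-50))) - 3211 = (√(-22 + 4*2116) + (-3 - 1/50)) - 3211 = (√(-22 + 8464) - 151/50) - 3211 = (√8442 - 151/50) - 3211 = (3*√938 - 151/50) - 3211 = (-151/50 + 3*√938) - 3211 = -160701/50 + 3*√938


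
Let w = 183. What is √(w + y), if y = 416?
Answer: √599 ≈ 24.474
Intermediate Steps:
√(w + y) = √(183 + 416) = √599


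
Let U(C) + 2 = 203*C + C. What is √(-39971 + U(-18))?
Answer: I*√43645 ≈ 208.91*I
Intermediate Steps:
U(C) = -2 + 204*C (U(C) = -2 + (203*C + C) = -2 + 204*C)
√(-39971 + U(-18)) = √(-39971 + (-2 + 204*(-18))) = √(-39971 + (-2 - 3672)) = √(-39971 - 3674) = √(-43645) = I*√43645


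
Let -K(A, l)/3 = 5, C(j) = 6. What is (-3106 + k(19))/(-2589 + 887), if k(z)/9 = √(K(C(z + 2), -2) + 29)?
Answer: 1553/851 - 9*√14/1702 ≈ 1.8051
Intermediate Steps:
K(A, l) = -15 (K(A, l) = -3*5 = -15)
k(z) = 9*√14 (k(z) = 9*√(-15 + 29) = 9*√14)
(-3106 + k(19))/(-2589 + 887) = (-3106 + 9*√14)/(-2589 + 887) = (-3106 + 9*√14)/(-1702) = (-3106 + 9*√14)*(-1/1702) = 1553/851 - 9*√14/1702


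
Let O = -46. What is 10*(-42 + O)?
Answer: -880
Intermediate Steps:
10*(-42 + O) = 10*(-42 - 46) = 10*(-88) = -880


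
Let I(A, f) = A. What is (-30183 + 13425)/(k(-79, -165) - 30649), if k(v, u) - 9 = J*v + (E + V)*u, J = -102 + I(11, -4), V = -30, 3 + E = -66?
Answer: 2793/1186 ≈ 2.3550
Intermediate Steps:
E = -69 (E = -3 - 66 = -69)
J = -91 (J = -102 + 11 = -91)
k(v, u) = 9 - 99*u - 91*v (k(v, u) = 9 + (-91*v + (-69 - 30)*u) = 9 + (-91*v - 99*u) = 9 + (-99*u - 91*v) = 9 - 99*u - 91*v)
(-30183 + 13425)/(k(-79, -165) - 30649) = (-30183 + 13425)/((9 - 99*(-165) - 91*(-79)) - 30649) = -16758/((9 + 16335 + 7189) - 30649) = -16758/(23533 - 30649) = -16758/(-7116) = -16758*(-1/7116) = 2793/1186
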